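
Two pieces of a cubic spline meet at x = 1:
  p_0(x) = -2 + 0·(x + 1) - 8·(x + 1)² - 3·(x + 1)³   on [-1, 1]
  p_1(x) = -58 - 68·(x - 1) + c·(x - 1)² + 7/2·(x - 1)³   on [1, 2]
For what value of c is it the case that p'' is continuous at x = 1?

p_0''(x) = -16 - 18·(x + 1), so p_0''(1) = -52. On the right, p_1''(1) = 2c, so c = -26.

-26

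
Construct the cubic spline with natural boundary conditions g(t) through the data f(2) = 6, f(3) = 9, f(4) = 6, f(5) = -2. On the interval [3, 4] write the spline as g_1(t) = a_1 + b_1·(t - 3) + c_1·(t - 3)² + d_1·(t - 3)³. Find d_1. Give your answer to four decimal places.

Let M_i = g''(x_i). Step sizes h_i = 1, 1, 1; slopes of the chords Δ_i = (y_(i+1) - y_i)/h_i = 3, -3, -8.
  1·M_0 + 4·M_1 + 1·M_2 = 6(Δ_1 - Δ_0) = -36
  1·M_1 + 4·M_2 + 1·M_3 = 6(Δ_2 - Δ_1) = -30
Natural end conditions: M_0 = M_3 = 0.
Forward elimination and back-substitution give M_0 = 0, M_1 = -38/5, M_2 = -28/5, M_3 = 0.
On [3, 4], with g_1(t) = a_1 + b_1·(t - 3) + c_1·(t - 3)² + d_1·(t - 3)³: c_1 = M_1/2 = -19/5, d_1 = (M_2 - M_1)/(6h_1) = 1/3, b_1 = Δ_1 - h_1(2M_1 + M_2)/6 = 7/15.

0.3333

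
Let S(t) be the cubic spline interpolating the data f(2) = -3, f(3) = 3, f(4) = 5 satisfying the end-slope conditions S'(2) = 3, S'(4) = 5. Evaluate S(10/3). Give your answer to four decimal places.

With M_i denoting the second derivative at x_i, h_i = 1, 1, and Δ_i = (y_(i+1) − y_i)/h_i = 6, 2:
  1·M_0 + 4·M_1 + 1·M_2 = 6(Δ_1 - Δ_0) = -24
Clamped end conditions give two more equations: 2h_0·M_0 + h_0·M_1 = 6(Δ_0 - S'(2)) = 18 and h_1·M_1 + 2h_1·M_2 = 6(S'(4) - Δ_1) = 18.
Hence M_0 = 16, M_1 = -14, M_2 = 16.
On [3, 4], S(t) = 3 + 4·(t - 3) - 7·(t - 3)² + 5·(t - 3)³.
With (t - 3) = 1/3: S(10/3) = 101/27.

3.7407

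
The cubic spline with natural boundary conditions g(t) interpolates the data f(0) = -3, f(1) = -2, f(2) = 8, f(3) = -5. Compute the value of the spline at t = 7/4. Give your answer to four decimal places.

Let M_i = g''(x_i). Step sizes h_i = 1, 1, 1; slopes of the chords Δ_i = (y_(i+1) - y_i)/h_i = 1, 10, -13.
  1·M_0 + 4·M_1 + 1·M_2 = 6(Δ_1 - Δ_0) = 54
  1·M_1 + 4·M_2 + 1·M_3 = 6(Δ_2 - Δ_1) = -138
Natural end conditions: M_0 = M_3 = 0.
Solving the tridiagonal system: M_0 = 0, M_1 = 118/5, M_2 = -202/5, M_3 = 0.
On [1, 2], g(t) = -2 + 133/15·(t - 1) + 59/5·(t - 1)² - 32/3·(t - 1)³.
With (t - 1) = 3/4: g(7/4) = 543/80.

6.7875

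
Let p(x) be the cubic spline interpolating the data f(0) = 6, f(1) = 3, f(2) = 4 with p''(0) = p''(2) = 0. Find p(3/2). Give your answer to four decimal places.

3.1250

With σ_i denoting the second derivative at x_i, h_i = 1, 1, and Δ_i = (y_(i+1) − y_i)/h_i = -3, 1:
  1·σ_0 + 4·σ_1 + 1·σ_2 = 6(Δ_1 - Δ_0) = 24
Natural end conditions: σ_0 = σ_2 = 0.
Solving the tridiagonal system: σ_0 = 0, σ_1 = 6, σ_2 = 0.
On [1, 2], p(x) = 3 - 1·(x - 1) + 3·(x - 1)² - 1·(x - 1)³.
With (x - 1) = 1/2: p(3/2) = 25/8.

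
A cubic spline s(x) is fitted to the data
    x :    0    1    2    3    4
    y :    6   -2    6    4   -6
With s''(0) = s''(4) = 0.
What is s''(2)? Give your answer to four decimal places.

-20.5714

Let M_i = s''(x_i). Step sizes h_i = 1, 1, 1, 1; slopes of the chords Δ_i = (y_(i+1) - y_i)/h_i = -8, 8, -2, -10.
  1·M_0 + 4·M_1 + 1·M_2 = 6(Δ_1 - Δ_0) = 96
  1·M_1 + 4·M_2 + 1·M_3 = 6(Δ_2 - Δ_1) = -60
  1·M_2 + 4·M_3 + 1·M_4 = 6(Δ_3 - Δ_2) = -48
Natural end conditions: M_0 = M_4 = 0.
Solving: M_0 = 0, M_1 = 204/7, M_2 = -144/7, M_3 = -48/7, M_4 = 0.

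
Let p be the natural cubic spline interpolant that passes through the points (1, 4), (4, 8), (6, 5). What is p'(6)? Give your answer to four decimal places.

-2.0667

With m_i denoting the second derivative at x_i, h_i = 3, 2, and Δ_i = (y_(i+1) − y_i)/h_i = 4/3, -3/2:
  3·m_0 + 10·m_1 + 2·m_2 = 6(Δ_1 - Δ_0) = -17
Natural end conditions: m_0 = m_2 = 0.
Solving: m_0 = 0, m_1 = -17/10, m_2 = 0.
On [4, 6], p'(x) = b_1 + 2c_1·(x - 4) + 3d_1·(x - 4)² with b_1 = Δ_1 - h_1(2m_1 + m_2)/6 = -11/30, c_1 = m_1/2 = -17/20, d_1 = (m_2 - m_1)/(6h_1) = 17/120. So p'(6) = -31/15.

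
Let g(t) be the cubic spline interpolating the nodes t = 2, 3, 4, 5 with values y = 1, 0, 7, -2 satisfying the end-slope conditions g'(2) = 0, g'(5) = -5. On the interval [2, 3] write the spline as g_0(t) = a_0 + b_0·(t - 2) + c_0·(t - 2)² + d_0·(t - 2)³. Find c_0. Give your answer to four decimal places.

Put M_i = g'' at the i-th knot. Here h = (1, 1, 1) and Δ = (-1, 7, -9), so the interior equations h_(i-1)·M_(i-1) + 2(h_(i-1)+h_i)·M_i + h_i·M_(i+1) = 6(Δ_i − Δ_(i-1)) read
  1·M_0 + 4·M_1 + 1·M_2 = 6(Δ_1 - Δ_0) = 48
  1·M_1 + 4·M_2 + 1·M_3 = 6(Δ_2 - Δ_1) = -96
Clamped end conditions give two more equations: 2h_0·M_0 + h_0·M_1 = 6(Δ_0 - g'(2)) = -6 and h_2·M_2 + 2h_2·M_3 = 6(g'(5) - Δ_2) = 24.
Forward elimination and back-substitution give M_0 = -236/15, M_1 = 382/15, M_2 = -572/15, M_3 = 466/15.
On [2, 3], with g_0(t) = a_0 + b_0·(t - 2) + c_0·(t - 2)² + d_0·(t - 2)³: c_0 = M_0/2 = -118/15, d_0 = (M_1 - M_0)/(6h_0) = 103/15, b_0 = Δ_0 - h_0(2M_0 + M_1)/6 = 0.

-7.8667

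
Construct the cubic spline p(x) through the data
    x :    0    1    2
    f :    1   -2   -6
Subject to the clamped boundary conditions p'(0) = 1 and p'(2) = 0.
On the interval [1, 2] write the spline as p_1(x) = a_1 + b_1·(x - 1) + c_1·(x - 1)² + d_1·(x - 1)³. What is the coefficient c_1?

Let σ_i = p''(x_i). Step sizes h_i = 1, 1; slopes of the chords Δ_i = (y_(i+1) - y_i)/h_i = -3, -4.
  1·σ_0 + 4·σ_1 + 1·σ_2 = 6(Δ_1 - Δ_0) = -6
Clamped end conditions give two more equations: 2h_0·σ_0 + h_0·σ_1 = 6(Δ_0 - p'(0)) = -24 and h_1·σ_1 + 2h_1·σ_2 = 6(p'(2) - Δ_1) = 24.
Solving: σ_0 = -11, σ_1 = -2, σ_2 = 13.
On [1, 2], with p_1(x) = a_1 + b_1·(x - 1) + c_1·(x - 1)² + d_1·(x - 1)³: c_1 = σ_1/2 = -1, d_1 = (σ_2 - σ_1)/(6h_1) = 5/2, b_1 = Δ_1 - h_1(2σ_1 + σ_2)/6 = -11/2.

-1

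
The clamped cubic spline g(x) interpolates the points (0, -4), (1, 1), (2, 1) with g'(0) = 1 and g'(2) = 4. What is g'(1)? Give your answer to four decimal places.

Let M_i = g''(x_i). Step sizes h_i = 1, 1; slopes of the chords Δ_i = (y_(i+1) - y_i)/h_i = 5, 0.
  1·M_0 + 4·M_1 + 1·M_2 = 6(Δ_1 - Δ_0) = -30
Clamped end conditions give two more equations: 2h_0·M_0 + h_0·M_1 = 6(Δ_0 - g'(0)) = 24 and h_1·M_1 + 2h_1·M_2 = 6(g'(2) - Δ_1) = 24.
Forward elimination and back-substitution give M_0 = 21, M_1 = -18, M_2 = 21.
On [1, 2], g'(x) = b_1 + 2c_1·(x - 1) + 3d_1·(x - 1)² with b_1 = Δ_1 - h_1(2M_1 + M_2)/6 = 5/2, c_1 = M_1/2 = -9, d_1 = (M_2 - M_1)/(6h_1) = 13/2. So g'(1) = 5/2.

2.5000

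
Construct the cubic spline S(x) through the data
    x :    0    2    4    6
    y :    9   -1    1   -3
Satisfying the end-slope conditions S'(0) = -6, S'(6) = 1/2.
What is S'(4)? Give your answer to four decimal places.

-0.5333

Let M_i = S''(x_i). Step sizes h_i = 2, 2, 2; slopes of the chords Δ_i = (y_(i+1) - y_i)/h_i = -5, 1, -2.
  2·M_0 + 8·M_1 + 2·M_2 = 6(Δ_1 - Δ_0) = 36
  2·M_1 + 8·M_2 + 2·M_3 = 6(Δ_2 - Δ_1) = -18
Clamped end conditions give two more equations: 2h_0·M_0 + h_0·M_1 = 6(Δ_0 - S'(0)) = 6 and h_2·M_2 + 2h_2·M_3 = 6(S'(6) - Δ_2) = 15.
Solving the tridiagonal system: M_0 = -49/30, M_1 = 94/15, M_2 = -163/30, M_3 = 97/15.
On [4, 6], S'(x) = b_2 + 2c_2·(x - 4) + 3d_2·(x - 4)² with b_2 = Δ_2 - h_2(2M_2 + M_3)/6 = -8/15, c_2 = M_2/2 = -163/60, d_2 = (M_3 - M_2)/(6h_2) = 119/120. So S'(4) = -8/15.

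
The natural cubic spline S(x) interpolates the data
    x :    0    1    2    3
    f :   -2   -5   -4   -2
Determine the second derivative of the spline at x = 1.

Write M_i for S''(x_i). With h_i = 1, 1, 1 and divided differences Δ_i = -3, 1, 2, the continuity of S' gives the tridiagonal system
  1·M_0 + 4·M_1 + 1·M_2 = 6(Δ_1 - Δ_0) = 24
  1·M_1 + 4·M_2 + 1·M_3 = 6(Δ_2 - Δ_1) = 6
Natural end conditions: M_0 = M_3 = 0.
Hence M_0 = 0, M_1 = 6, M_2 = 0, M_3 = 0.

6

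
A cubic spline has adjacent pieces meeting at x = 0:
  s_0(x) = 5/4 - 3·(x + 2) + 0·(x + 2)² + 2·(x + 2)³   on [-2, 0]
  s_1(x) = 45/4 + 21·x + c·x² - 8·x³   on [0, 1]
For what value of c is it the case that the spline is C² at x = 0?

s_0''(x) = 0 + 12·(x + 2), so s_0''(0) = 24. On the right, s_1''(0) = 2c, so c = 12.

12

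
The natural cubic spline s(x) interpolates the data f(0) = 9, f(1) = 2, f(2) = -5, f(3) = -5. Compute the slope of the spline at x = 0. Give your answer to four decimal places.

With m_i denoting the second derivative at x_i, h_i = 1, 1, 1, and Δ_i = (y_(i+1) − y_i)/h_i = -7, -7, 0:
  1·m_0 + 4·m_1 + 1·m_2 = 6(Δ_1 - Δ_0) = 0
  1·m_1 + 4·m_2 + 1·m_3 = 6(Δ_2 - Δ_1) = 42
Natural end conditions: m_0 = m_3 = 0.
Solving the tridiagonal system: m_0 = 0, m_1 = -14/5, m_2 = 56/5, m_3 = 0.
On [0, 1], s'(x) = b_0 + 2c_0·x + 3d_0·x² with b_0 = Δ_0 - h_0(2m_0 + m_1)/6 = -98/15, c_0 = m_0/2 = 0, d_0 = (m_1 - m_0)/(6h_0) = -7/15. So s'(0) = -98/15.

-6.5333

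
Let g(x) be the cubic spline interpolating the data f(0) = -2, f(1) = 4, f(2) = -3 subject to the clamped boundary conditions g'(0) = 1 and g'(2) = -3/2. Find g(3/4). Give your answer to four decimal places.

3.1973

Write m_i for g''(x_i). With h_i = 1, 1 and divided differences Δ_i = 6, -7, the continuity of g' gives the tridiagonal system
  1·m_0 + 4·m_1 + 1·m_2 = 6(Δ_1 - Δ_0) = -78
Clamped end conditions give two more equations: 2h_0·m_0 + h_0·m_1 = 6(Δ_0 - g'(0)) = 30 and h_1·m_1 + 2h_1·m_2 = 6(g'(2) - Δ_1) = 33.
Solving the tridiagonal system: m_0 = 133/4, m_1 = -73/2, m_2 = 139/4.
On [0, 1], g(x) = -2 + 1·x + 133/8·x² - 93/8·x³.
With x = 3/4: g(3/4) = 1637/512.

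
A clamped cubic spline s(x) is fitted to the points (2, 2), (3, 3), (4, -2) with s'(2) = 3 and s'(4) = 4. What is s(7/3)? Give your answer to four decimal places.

3.0556

With M_i denoting the second derivative at x_i, h_i = 1, 1, and Δ_i = (y_(i+1) − y_i)/h_i = 1, -5:
  1·M_0 + 4·M_1 + 1·M_2 = 6(Δ_1 - Δ_0) = -36
Clamped end conditions give two more equations: 2h_0·M_0 + h_0·M_1 = 6(Δ_0 - s'(2)) = -12 and h_1·M_1 + 2h_1·M_2 = 6(s'(4) - Δ_1) = 54.
Solving: M_0 = 7/2, M_1 = -19, M_2 = 73/2.
On [2, 3], s(x) = 2 + 3·(x - 2) + 7/4·(x - 2)² - 15/4·(x - 2)³.
With (x - 2) = 1/3: s(7/3) = 55/18.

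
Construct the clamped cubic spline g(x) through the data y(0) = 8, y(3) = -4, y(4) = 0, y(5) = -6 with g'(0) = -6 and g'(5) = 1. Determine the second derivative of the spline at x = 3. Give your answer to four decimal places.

10.4828

Write M_i for g''(x_i). With h_i = 3, 1, 1 and divided differences Δ_i = -4, 4, -6, the continuity of g' gives the tridiagonal system
  3·M_0 + 8·M_1 + 1·M_2 = 6(Δ_1 - Δ_0) = 48
  1·M_1 + 4·M_2 + 1·M_3 = 6(Δ_2 - Δ_1) = -60
Clamped end conditions give two more equations: 2h_0·M_0 + h_0·M_1 = 6(Δ_0 - g'(0)) = 12 and h_2·M_2 + 2h_2·M_3 = 6(g'(5) - Δ_2) = 42.
Solving: M_0 = -94/29, M_1 = 304/29, M_2 = -758/29, M_3 = 988/29.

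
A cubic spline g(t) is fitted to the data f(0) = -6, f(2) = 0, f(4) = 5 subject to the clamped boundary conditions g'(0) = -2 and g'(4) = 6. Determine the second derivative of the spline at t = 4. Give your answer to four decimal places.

7.6250

Put M_i = g'' at the i-th knot. Here h = (2, 2) and Δ = (3, 5/2), so the interior equations h_(i-1)·M_(i-1) + 2(h_(i-1)+h_i)·M_i + h_i·M_(i+1) = 6(Δ_i − Δ_(i-1)) read
  2·M_0 + 8·M_1 + 2·M_2 = 6(Δ_1 - Δ_0) = -3
Clamped end conditions give two more equations: 2h_0·M_0 + h_0·M_1 = 6(Δ_0 - g'(0)) = 30 and h_1·M_1 + 2h_1·M_2 = 6(g'(4) - Δ_1) = 21.
Solving: M_0 = 79/8, M_1 = -19/4, M_2 = 61/8.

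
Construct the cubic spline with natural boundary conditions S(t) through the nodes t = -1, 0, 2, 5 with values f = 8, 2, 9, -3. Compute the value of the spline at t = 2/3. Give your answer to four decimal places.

2.7778

Let m_i = S''(x_i). Step sizes h_i = 1, 2, 3; slopes of the chords Δ_i = (y_(i+1) - y_i)/h_i = -6, 7/2, -4.
  1·m_0 + 6·m_1 + 2·m_2 = 6(Δ_1 - Δ_0) = 57
  2·m_1 + 10·m_2 + 3·m_3 = 6(Δ_2 - Δ_1) = -45
Natural end conditions: m_0 = m_3 = 0.
Forward elimination and back-substitution give m_0 = 0, m_1 = 165/14, m_2 = -48/7, m_3 = 0.
On [0, 2], S(t) = 2 - 29/14·t + 165/28·t² - 87/56·t³.
With t = 2/3: S(2/3) = 25/9.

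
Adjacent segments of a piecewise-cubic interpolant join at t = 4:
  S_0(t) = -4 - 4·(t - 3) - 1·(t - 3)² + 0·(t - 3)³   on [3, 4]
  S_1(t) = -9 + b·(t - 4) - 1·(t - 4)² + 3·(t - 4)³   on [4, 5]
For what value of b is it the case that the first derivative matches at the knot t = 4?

-6

S_0'(t) = -4 - 2·(t - 3) + 0·(t - 3)², so S_0'(4) = -6. On the right, S_1'(4) = b, so b = -6.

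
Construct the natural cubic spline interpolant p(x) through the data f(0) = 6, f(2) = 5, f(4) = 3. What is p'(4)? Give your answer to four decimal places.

Put M_i = p'' at the i-th knot. Here h = (2, 2) and Δ = (-1/2, -1), so the interior equations h_(i-1)·M_(i-1) + 2(h_(i-1)+h_i)·M_i + h_i·M_(i+1) = 6(Δ_i − Δ_(i-1)) read
  2·M_0 + 8·M_1 + 2·M_2 = 6(Δ_1 - Δ_0) = -3
Natural end conditions: M_0 = M_2 = 0.
Solving the tridiagonal system: M_0 = 0, M_1 = -3/8, M_2 = 0.
On [2, 4], p'(x) = b_1 + 2c_1·(x - 2) + 3d_1·(x - 2)² with b_1 = Δ_1 - h_1(2M_1 + M_2)/6 = -3/4, c_1 = M_1/2 = -3/16, d_1 = (M_2 - M_1)/(6h_1) = 1/32. So p'(4) = -9/8.

-1.1250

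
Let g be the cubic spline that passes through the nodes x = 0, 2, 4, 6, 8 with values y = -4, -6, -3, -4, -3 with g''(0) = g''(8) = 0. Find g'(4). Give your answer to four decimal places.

0.6875

Put M_i = g'' at the i-th knot. Here h = (2, 2, 2, 2) and Δ = (-1, 3/2, -1/2, 1/2), so the interior equations h_(i-1)·M_(i-1) + 2(h_(i-1)+h_i)·M_i + h_i·M_(i+1) = 6(Δ_i − Δ_(i-1)) read
  2·M_0 + 8·M_1 + 2·M_2 = 6(Δ_1 - Δ_0) = 15
  2·M_1 + 8·M_2 + 2·M_3 = 6(Δ_2 - Δ_1) = -12
  2·M_2 + 8·M_3 + 2·M_4 = 6(Δ_3 - Δ_2) = 6
Natural end conditions: M_0 = M_4 = 0.
Hence M_0 = 0, M_1 = 279/112, M_2 = -69/28, M_3 = 153/112, M_4 = 0.
On [4, 6], g'(x) = b_2 + 2c_2·(x - 4) + 3d_2·(x - 4)² with b_2 = Δ_2 - h_2(2M_2 + M_3)/6 = 11/16, c_2 = M_2/2 = -69/56, d_2 = (M_3 - M_2)/(6h_2) = 143/448. So g'(4) = 11/16.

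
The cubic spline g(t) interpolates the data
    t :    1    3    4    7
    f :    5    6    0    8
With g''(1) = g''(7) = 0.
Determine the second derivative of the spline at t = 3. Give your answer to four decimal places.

Let M_i = g''(x_i). Step sizes h_i = 2, 1, 3; slopes of the chords Δ_i = (y_(i+1) - y_i)/h_i = 1/2, -6, 8/3.
  2·M_0 + 6·M_1 + 1·M_2 = 6(Δ_1 - Δ_0) = -39
  1·M_1 + 8·M_2 + 3·M_3 = 6(Δ_2 - Δ_1) = 52
Natural end conditions: M_0 = M_3 = 0.
Solving the tridiagonal system: M_0 = 0, M_1 = -364/47, M_2 = 351/47, M_3 = 0.

-7.7447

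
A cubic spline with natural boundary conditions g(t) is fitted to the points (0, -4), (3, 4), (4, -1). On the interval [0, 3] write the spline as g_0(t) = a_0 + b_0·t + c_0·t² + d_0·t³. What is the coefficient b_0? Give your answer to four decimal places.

5.5417

Put M_i = g'' at the i-th knot. Here h = (3, 1) and Δ = (8/3, -5), so the interior equations h_(i-1)·M_(i-1) + 2(h_(i-1)+h_i)·M_i + h_i·M_(i+1) = 6(Δ_i − Δ_(i-1)) read
  3·M_0 + 8·M_1 + 1·M_2 = 6(Δ_1 - Δ_0) = -46
Natural end conditions: M_0 = M_2 = 0.
Solving: M_0 = 0, M_1 = -23/4, M_2 = 0.
On [0, 3], with g_0(t) = a_0 + b_0·t + c_0·t² + d_0·t³: c_0 = M_0/2 = 0, d_0 = (M_1 - M_0)/(6h_0) = -23/72, b_0 = Δ_0 - h_0(2M_0 + M_1)/6 = 133/24.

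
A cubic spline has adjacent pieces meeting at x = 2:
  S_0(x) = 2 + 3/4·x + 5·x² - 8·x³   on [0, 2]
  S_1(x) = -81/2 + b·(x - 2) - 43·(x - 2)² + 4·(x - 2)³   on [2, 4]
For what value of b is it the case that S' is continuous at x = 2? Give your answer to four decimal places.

S_0'(x) = 3/4 + 10·x - 24·x², so S_0'(2) = -301/4. On the right, S_1'(2) = b, so b = -301/4.

-75.2500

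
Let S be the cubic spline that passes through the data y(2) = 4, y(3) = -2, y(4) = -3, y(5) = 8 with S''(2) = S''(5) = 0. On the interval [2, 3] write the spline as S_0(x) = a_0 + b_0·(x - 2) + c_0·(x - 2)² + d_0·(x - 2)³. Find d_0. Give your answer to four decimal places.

Write M_i for S''(x_i). With h_i = 1, 1, 1 and divided differences Δ_i = -6, -1, 11, the continuity of S' gives the tridiagonal system
  1·M_0 + 4·M_1 + 1·M_2 = 6(Δ_1 - Δ_0) = 30
  1·M_1 + 4·M_2 + 1·M_3 = 6(Δ_2 - Δ_1) = 72
Natural end conditions: M_0 = M_3 = 0.
Hence M_0 = 0, M_1 = 16/5, M_2 = 86/5, M_3 = 0.
On [2, 3], with S_0(x) = a_0 + b_0·(x - 2) + c_0·(x - 2)² + d_0·(x - 2)³: c_0 = M_0/2 = 0, d_0 = (M_1 - M_0)/(6h_0) = 8/15, b_0 = Δ_0 - h_0(2M_0 + M_1)/6 = -98/15.

0.5333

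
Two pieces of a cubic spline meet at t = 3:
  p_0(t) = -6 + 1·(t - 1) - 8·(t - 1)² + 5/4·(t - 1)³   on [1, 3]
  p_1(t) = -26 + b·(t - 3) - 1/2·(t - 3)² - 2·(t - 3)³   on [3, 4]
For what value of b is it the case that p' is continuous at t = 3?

p_0'(t) = 1 - 16·(t - 1) + 15/4·(t - 1)², so p_0'(3) = -16. On the right, p_1'(3) = b, so b = -16.

-16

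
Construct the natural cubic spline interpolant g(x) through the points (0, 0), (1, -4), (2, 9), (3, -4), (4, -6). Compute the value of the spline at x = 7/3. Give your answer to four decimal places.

6.6455

Put M_i = g'' at the i-th knot. Here h = (1, 1, 1, 1) and Δ = (-4, 13, -13, -2), so the interior equations h_(i-1)·M_(i-1) + 2(h_(i-1)+h_i)·M_i + h_i·M_(i+1) = 6(Δ_i − Δ_(i-1)) read
  1·M_0 + 4·M_1 + 1·M_2 = 6(Δ_1 - Δ_0) = 102
  1·M_1 + 4·M_2 + 1·M_3 = 6(Δ_2 - Δ_1) = -156
  1·M_2 + 4·M_3 + 1·M_4 = 6(Δ_3 - Δ_2) = 66
Natural end conditions: M_0 = M_4 = 0.
Solving the tridiagonal system: M_0 = 0, M_1 = 555/14, M_2 = -396/7, M_3 = 429/14, M_4 = 0.
On [2, 3], g(x) = 9 + 3/4·(x - 2) - 198/7·(x - 2)² + 407/28·(x - 2)³.
With (x - 2) = 1/3: g(7/3) = 1256/189.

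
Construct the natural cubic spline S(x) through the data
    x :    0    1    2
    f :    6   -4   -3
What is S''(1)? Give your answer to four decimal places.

16.5000

Put m_i = S'' at the i-th knot. Here h = (1, 1) and Δ = (-10, 1), so the interior equations h_(i-1)·m_(i-1) + 2(h_(i-1)+h_i)·m_i + h_i·m_(i+1) = 6(Δ_i − Δ_(i-1)) read
  1·m_0 + 4·m_1 + 1·m_2 = 6(Δ_1 - Δ_0) = 66
Natural end conditions: m_0 = m_2 = 0.
Solving the tridiagonal system: m_0 = 0, m_1 = 33/2, m_2 = 0.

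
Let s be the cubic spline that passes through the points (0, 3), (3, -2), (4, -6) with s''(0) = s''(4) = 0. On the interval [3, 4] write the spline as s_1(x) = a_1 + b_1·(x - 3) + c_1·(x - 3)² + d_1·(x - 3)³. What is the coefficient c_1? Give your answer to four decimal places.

-0.8750

With m_i denoting the second derivative at x_i, h_i = 3, 1, and Δ_i = (y_(i+1) − y_i)/h_i = -5/3, -4:
  3·m_0 + 8·m_1 + 1·m_2 = 6(Δ_1 - Δ_0) = -14
Natural end conditions: m_0 = m_2 = 0.
Solving the tridiagonal system: m_0 = 0, m_1 = -7/4, m_2 = 0.
On [3, 4], with s_1(x) = a_1 + b_1·(x - 3) + c_1·(x - 3)² + d_1·(x - 3)³: c_1 = m_1/2 = -7/8, d_1 = (m_2 - m_1)/(6h_1) = 7/24, b_1 = Δ_1 - h_1(2m_1 + m_2)/6 = -41/12.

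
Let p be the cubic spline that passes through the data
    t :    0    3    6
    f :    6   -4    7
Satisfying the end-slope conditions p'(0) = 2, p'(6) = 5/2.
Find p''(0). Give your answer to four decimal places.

Put M_i = p'' at the i-th knot. Here h = (3, 3) and Δ = (-10/3, 11/3), so the interior equations h_(i-1)·M_(i-1) + 2(h_(i-1)+h_i)·M_i + h_i·M_(i+1) = 6(Δ_i − Δ_(i-1)) read
  3·M_0 + 12·M_1 + 3·M_2 = 6(Δ_1 - Δ_0) = 42
Clamped end conditions give two more equations: 2h_0·M_0 + h_0·M_1 = 6(Δ_0 - p'(0)) = -32 and h_1·M_1 + 2h_1·M_2 = 6(p'(6) - Δ_1) = -7.
Hence M_0 = -35/4, M_1 = 41/6, M_2 = -55/12.

-8.7500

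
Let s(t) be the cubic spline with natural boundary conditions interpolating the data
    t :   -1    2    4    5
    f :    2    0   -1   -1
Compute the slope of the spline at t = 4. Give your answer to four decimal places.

Write M_i for s''(x_i). With h_i = 3, 2, 1 and divided differences Δ_i = -2/3, -1/2, 0, the continuity of s' gives the tridiagonal system
  3·M_0 + 10·M_1 + 2·M_2 = 6(Δ_1 - Δ_0) = 1
  2·M_1 + 6·M_2 + 1·M_3 = 6(Δ_2 - Δ_1) = 3
Natural end conditions: M_0 = M_3 = 0.
Solving: M_0 = 0, M_1 = 0, M_2 = 1/2, M_3 = 0.
On [4, 5], s'(t) = b_2 + 2c_2·(t - 4) + 3d_2·(t - 4)² with b_2 = Δ_2 - h_2(2M_2 + M_3)/6 = -1/6, c_2 = M_2/2 = 1/4, d_2 = (M_3 - M_2)/(6h_2) = -1/12. So s'(4) = -1/6.

-0.1667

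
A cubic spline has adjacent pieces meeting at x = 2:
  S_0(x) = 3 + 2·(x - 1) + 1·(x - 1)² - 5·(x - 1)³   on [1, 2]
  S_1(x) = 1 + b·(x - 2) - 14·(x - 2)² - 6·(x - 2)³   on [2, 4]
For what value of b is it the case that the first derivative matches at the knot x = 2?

-11

S_0'(x) = 2 + 2·(x - 1) - 15·(x - 1)², so S_0'(2) = -11. On the right, S_1'(2) = b, so b = -11.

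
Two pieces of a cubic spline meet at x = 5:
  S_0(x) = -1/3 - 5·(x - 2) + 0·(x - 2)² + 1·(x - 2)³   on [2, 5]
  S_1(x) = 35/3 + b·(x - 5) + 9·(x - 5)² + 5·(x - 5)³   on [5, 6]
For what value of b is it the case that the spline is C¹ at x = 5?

22

S_0'(x) = -5 + 0·(x - 2) + 3·(x - 2)², so S_0'(5) = 22. On the right, S_1'(5) = b, so b = 22.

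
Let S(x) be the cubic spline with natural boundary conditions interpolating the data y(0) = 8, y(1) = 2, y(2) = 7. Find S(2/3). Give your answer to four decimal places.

2.9815

Let m_i = S''(x_i). Step sizes h_i = 1, 1; slopes of the chords Δ_i = (y_(i+1) - y_i)/h_i = -6, 5.
  1·m_0 + 4·m_1 + 1·m_2 = 6(Δ_1 - Δ_0) = 66
Natural end conditions: m_0 = m_2 = 0.
Hence m_0 = 0, m_1 = 33/2, m_2 = 0.
On [0, 1], S(x) = 8 - 35/4·x + 0·x² + 11/4·x³.
With x = 2/3: S(2/3) = 161/54.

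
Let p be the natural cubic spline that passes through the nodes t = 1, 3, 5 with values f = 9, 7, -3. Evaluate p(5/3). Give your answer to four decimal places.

8.9259

Let σ_i = p''(x_i). Step sizes h_i = 2, 2; slopes of the chords Δ_i = (y_(i+1) - y_i)/h_i = -1, -5.
  2·σ_0 + 8·σ_1 + 2·σ_2 = 6(Δ_1 - Δ_0) = -24
Natural end conditions: σ_0 = σ_2 = 0.
Hence σ_0 = 0, σ_1 = -3, σ_2 = 0.
On [1, 3], p(t) = 9 + 0·(t - 1) + 0·(t - 1)² - 1/4·(t - 1)³.
With (t - 1) = 2/3: p(5/3) = 241/27.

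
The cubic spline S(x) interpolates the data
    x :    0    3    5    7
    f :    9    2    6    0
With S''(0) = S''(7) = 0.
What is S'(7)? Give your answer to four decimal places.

-4.5439

With M_i denoting the second derivative at x_i, h_i = 3, 2, 2, and Δ_i = (y_(i+1) − y_i)/h_i = -7/3, 2, -3:
  3·M_0 + 10·M_1 + 2·M_2 = 6(Δ_1 - Δ_0) = 26
  2·M_1 + 8·M_2 + 2·M_3 = 6(Δ_2 - Δ_1) = -30
Natural end conditions: M_0 = M_3 = 0.
Solving the tridiagonal system: M_0 = 0, M_1 = 67/19, M_2 = -88/19, M_3 = 0.
On [5, 7], S'(x) = b_2 + 2c_2·(x - 5) + 3d_2·(x - 5)² with b_2 = Δ_2 - h_2(2M_2 + M_3)/6 = 5/57, c_2 = M_2/2 = -44/19, d_2 = (M_3 - M_2)/(6h_2) = 22/57. So S'(7) = -259/57.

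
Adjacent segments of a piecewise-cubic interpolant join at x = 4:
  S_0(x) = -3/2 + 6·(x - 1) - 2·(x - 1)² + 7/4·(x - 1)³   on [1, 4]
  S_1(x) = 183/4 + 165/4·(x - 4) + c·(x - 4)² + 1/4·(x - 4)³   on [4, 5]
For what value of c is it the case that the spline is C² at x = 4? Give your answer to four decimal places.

13.7500

S_0''(x) = -4 + 21/2·(x - 1), so S_0''(4) = 55/2. On the right, S_1''(4) = 2c, so c = 55/4.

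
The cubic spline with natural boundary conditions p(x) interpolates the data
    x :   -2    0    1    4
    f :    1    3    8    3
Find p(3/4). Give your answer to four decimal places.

Write m_i for p''(x_i). With h_i = 2, 1, 3 and divided differences Δ_i = 1, 5, -5/3, the continuity of p' gives the tridiagonal system
  2·m_0 + 6·m_1 + 1·m_2 = 6(Δ_1 - Δ_0) = 24
  1·m_1 + 8·m_2 + 3·m_3 = 6(Δ_2 - Δ_1) = -40
Natural end conditions: m_0 = m_3 = 0.
Forward elimination and back-substitution give m_0 = 0, m_1 = 232/47, m_2 = -264/47, m_3 = 0.
On [0, 1], p(x) = 3 + 605/141·x + 116/47·x² - 248/141·x³.
With x = 3/4: p(3/4) = 2581/376.

6.8644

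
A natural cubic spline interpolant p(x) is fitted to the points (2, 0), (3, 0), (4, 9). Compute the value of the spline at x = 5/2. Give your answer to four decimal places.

Let σ_i = p''(x_i). Step sizes h_i = 1, 1; slopes of the chords Δ_i = (y_(i+1) - y_i)/h_i = 0, 9.
  1·σ_0 + 4·σ_1 + 1·σ_2 = 6(Δ_1 - Δ_0) = 54
Natural end conditions: σ_0 = σ_2 = 0.
Solving: σ_0 = 0, σ_1 = 27/2, σ_2 = 0.
On [2, 3], p(x) = 0 - 9/4·(x - 2) + 0·(x - 2)² + 9/4·(x - 2)³.
With (x - 2) = 1/2: p(5/2) = -27/32.

-0.8438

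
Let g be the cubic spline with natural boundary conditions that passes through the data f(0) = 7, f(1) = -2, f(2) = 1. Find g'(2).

6

With m_i denoting the second derivative at x_i, h_i = 1, 1, and Δ_i = (y_(i+1) − y_i)/h_i = -9, 3:
  1·m_0 + 4·m_1 + 1·m_2 = 6(Δ_1 - Δ_0) = 72
Natural end conditions: m_0 = m_2 = 0.
Solving the tridiagonal system: m_0 = 0, m_1 = 18, m_2 = 0.
On [1, 2], g'(t) = b_1 + 2c_1·(t - 1) + 3d_1·(t - 1)² with b_1 = Δ_1 - h_1(2m_1 + m_2)/6 = -3, c_1 = m_1/2 = 9, d_1 = (m_2 - m_1)/(6h_1) = -3. So g'(2) = 6.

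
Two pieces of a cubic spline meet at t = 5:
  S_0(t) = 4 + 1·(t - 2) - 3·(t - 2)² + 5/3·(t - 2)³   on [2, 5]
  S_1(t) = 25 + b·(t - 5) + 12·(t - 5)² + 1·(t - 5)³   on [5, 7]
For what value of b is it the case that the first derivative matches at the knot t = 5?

28

S_0'(t) = 1 - 6·(t - 2) + 5·(t - 2)², so S_0'(5) = 28. On the right, S_1'(5) = b, so b = 28.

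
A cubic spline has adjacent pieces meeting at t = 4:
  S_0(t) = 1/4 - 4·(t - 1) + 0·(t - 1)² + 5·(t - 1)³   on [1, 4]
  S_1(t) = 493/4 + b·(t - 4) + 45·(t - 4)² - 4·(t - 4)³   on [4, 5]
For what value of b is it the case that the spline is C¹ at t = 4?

131

S_0'(t) = -4 + 0·(t - 1) + 15·(t - 1)², so S_0'(4) = 131. On the right, S_1'(4) = b, so b = 131.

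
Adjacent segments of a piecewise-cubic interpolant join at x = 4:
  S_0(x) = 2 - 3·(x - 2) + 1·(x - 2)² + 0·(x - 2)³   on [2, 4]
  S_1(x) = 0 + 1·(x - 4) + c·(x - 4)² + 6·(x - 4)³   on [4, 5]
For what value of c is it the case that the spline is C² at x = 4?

S_0''(x) = 2 + 0·(x - 2), so S_0''(4) = 2. On the right, S_1''(4) = 2c, so c = 1.

1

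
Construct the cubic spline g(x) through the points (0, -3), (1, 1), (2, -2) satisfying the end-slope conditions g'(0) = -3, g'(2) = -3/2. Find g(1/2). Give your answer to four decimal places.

With M_i denoting the second derivative at x_i, h_i = 1, 1, and Δ_i = (y_(i+1) − y_i)/h_i = 4, -3:
  1·M_0 + 4·M_1 + 1·M_2 = 6(Δ_1 - Δ_0) = -42
Clamped end conditions give two more equations: 2h_0·M_0 + h_0·M_1 = 6(Δ_0 - g'(0)) = 42 and h_1·M_1 + 2h_1·M_2 = 6(g'(2) - Δ_1) = 9.
Hence M_0 = 129/4, M_1 = -45/2, M_2 = 63/4.
On [0, 1], g(x) = -3 - 3·x + 129/8·x² - 73/8·x³.
With x = 1/2: g(1/2) = -103/64.

-1.6094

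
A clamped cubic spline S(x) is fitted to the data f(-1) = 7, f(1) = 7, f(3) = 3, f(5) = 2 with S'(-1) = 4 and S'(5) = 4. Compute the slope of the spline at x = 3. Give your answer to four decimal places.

With σ_i denoting the second derivative at x_i, h_i = 2, 2, 2, and Δ_i = (y_(i+1) − y_i)/h_i = 0, -2, -1/2:
  2·σ_0 + 8·σ_1 + 2·σ_2 = 6(Δ_1 - Δ_0) = -12
  2·σ_1 + 8·σ_2 + 2·σ_3 = 6(Δ_2 - Δ_1) = 9
Clamped end conditions give two more equations: 2h_0·σ_0 + h_0·σ_1 = 6(Δ_0 - S'(-1)) = -24 and h_2·σ_2 + 2h_2·σ_3 = 6(S'(5) - Δ_2) = 27.
Solving the tridiagonal system: σ_0 = -61/10, σ_1 = 1/5, σ_2 = -7/10, σ_3 = 71/10.
On [3, 5], S'(x) = b_2 + 2c_2·(x - 3) + 3d_2·(x - 3)² with b_2 = Δ_2 - h_2(2σ_2 + σ_3)/6 = -12/5, c_2 = σ_2/2 = -7/20, d_2 = (σ_3 - σ_2)/(6h_2) = 13/20. So S'(3) = -12/5.

-2.4000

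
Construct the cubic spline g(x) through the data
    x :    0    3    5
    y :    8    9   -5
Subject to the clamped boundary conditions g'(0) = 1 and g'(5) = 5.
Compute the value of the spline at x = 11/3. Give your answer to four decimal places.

Write σ_i for g''(x_i). With h_i = 3, 2 and divided differences Δ_i = 1/3, -7, the continuity of g' gives the tridiagonal system
  3·σ_0 + 10·σ_1 + 2·σ_2 = 6(Δ_1 - Δ_0) = -44
Clamped end conditions give two more equations: 2h_0·σ_0 + h_0·σ_1 = 6(Δ_0 - g'(0)) = -4 and h_1·σ_1 + 2h_1·σ_2 = 6(g'(5) - Δ_1) = 72.
Hence σ_0 = 68/15, σ_1 = -52/5, σ_2 = 116/5.
On [3, 5], g(x) = 9 - 39/5·(x - 3) - 26/5·(x - 3)² + 14/5·(x - 3)³.
With (x - 3) = 2/3: g(11/3) = 313/135.

2.3185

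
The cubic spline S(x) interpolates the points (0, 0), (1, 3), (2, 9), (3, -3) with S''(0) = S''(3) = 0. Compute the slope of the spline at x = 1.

7

Put M_i = S'' at the i-th knot. Here h = (1, 1, 1) and Δ = (3, 6, -12), so the interior equations h_(i-1)·M_(i-1) + 2(h_(i-1)+h_i)·M_i + h_i·M_(i+1) = 6(Δ_i − Δ_(i-1)) read
  1·M_0 + 4·M_1 + 1·M_2 = 6(Δ_1 - Δ_0) = 18
  1·M_1 + 4·M_2 + 1·M_3 = 6(Δ_2 - Δ_1) = -108
Natural end conditions: M_0 = M_3 = 0.
Forward elimination and back-substitution give M_0 = 0, M_1 = 12, M_2 = -30, M_3 = 0.
On [1, 2], S'(x) = b_1 + 2c_1·(x - 1) + 3d_1·(x - 1)² with b_1 = Δ_1 - h_1(2M_1 + M_2)/6 = 7, c_1 = M_1/2 = 6, d_1 = (M_2 - M_1)/(6h_1) = -7. So S'(1) = 7.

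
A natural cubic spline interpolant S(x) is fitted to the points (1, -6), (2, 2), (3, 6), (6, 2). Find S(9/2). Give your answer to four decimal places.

Put M_i = S'' at the i-th knot. Here h = (1, 1, 3) and Δ = (8, 4, -4/3), so the interior equations h_(i-1)·M_(i-1) + 2(h_(i-1)+h_i)·M_i + h_i·M_(i+1) = 6(Δ_i − Δ_(i-1)) read
  1·M_0 + 4·M_1 + 1·M_2 = 6(Δ_1 - Δ_0) = -24
  1·M_1 + 8·M_2 + 3·M_3 = 6(Δ_2 - Δ_1) = -32
Natural end conditions: M_0 = M_3 = 0.
Solving: M_0 = 0, M_1 = -160/31, M_2 = -104/31, M_3 = 0.
On [3, 6], S(x) = 6 + 188/93·(x - 3) - 52/31·(x - 3)² + 52/279·(x - 3)³.
With (x - 3) = 3/2: S(9/2) = 365/62.

5.8871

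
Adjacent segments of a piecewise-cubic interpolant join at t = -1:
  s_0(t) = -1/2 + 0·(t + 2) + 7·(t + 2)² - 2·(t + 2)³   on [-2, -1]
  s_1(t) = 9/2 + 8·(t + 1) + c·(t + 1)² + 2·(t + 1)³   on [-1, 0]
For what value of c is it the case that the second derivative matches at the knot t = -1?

s_0''(t) = 14 - 12·(t + 2), so s_0''(-1) = 2. On the right, s_1''(-1) = 2c, so c = 1.

1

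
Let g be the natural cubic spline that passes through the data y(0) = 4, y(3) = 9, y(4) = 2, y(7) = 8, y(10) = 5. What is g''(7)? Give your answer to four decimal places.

Write σ_i for g''(x_i). With h_i = 3, 1, 3, 3 and divided differences Δ_i = 5/3, -7, 2, -1, the continuity of g' gives the tridiagonal system
  3·σ_0 + 8·σ_1 + 1·σ_2 = 6(Δ_1 - Δ_0) = -52
  1·σ_1 + 8·σ_2 + 3·σ_3 = 6(Δ_2 - Δ_1) = 54
  3·σ_2 + 12·σ_3 + 3·σ_4 = 6(Δ_3 - Δ_2) = -18
Natural end conditions: σ_0 = σ_4 = 0.
Solving: σ_0 = 0, σ_1 = -871/114, σ_2 = 520/57, σ_3 = -431/114, σ_4 = 0.

-3.7807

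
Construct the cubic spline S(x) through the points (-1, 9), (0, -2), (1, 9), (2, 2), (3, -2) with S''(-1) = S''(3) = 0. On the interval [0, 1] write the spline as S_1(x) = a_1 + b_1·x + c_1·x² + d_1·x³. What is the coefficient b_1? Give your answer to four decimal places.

3.4643

With σ_i denoting the second derivative at x_i, h_i = 1, 1, 1, 1, and Δ_i = (y_(i+1) − y_i)/h_i = -11, 11, -7, -4:
  1·σ_0 + 4·σ_1 + 1·σ_2 = 6(Δ_1 - Δ_0) = 132
  1·σ_1 + 4·σ_2 + 1·σ_3 = 6(Δ_2 - Δ_1) = -108
  1·σ_2 + 4·σ_3 + 1·σ_4 = 6(Δ_3 - Δ_2) = 18
Natural end conditions: σ_0 = σ_4 = 0.
Forward elimination and back-substitution give σ_0 = 0, σ_1 = 1215/28, σ_2 = -291/7, σ_3 = 417/28, σ_4 = 0.
On [0, 1], with S_1(x) = a_1 + b_1·x + c_1·x² + d_1·x³: c_1 = σ_1/2 = 1215/56, d_1 = (σ_2 - σ_1)/(6h_1) = -793/56, b_1 = Δ_1 - h_1(2σ_1 + σ_2)/6 = 97/28.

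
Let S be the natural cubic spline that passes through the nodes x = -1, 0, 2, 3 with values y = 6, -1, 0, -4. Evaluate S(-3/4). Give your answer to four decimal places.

With m_i denoting the second derivative at x_i, h_i = 1, 2, 1, and Δ_i = (y_(i+1) − y_i)/h_i = -7, 1/2, -4:
  1·m_0 + 6·m_1 + 2·m_2 = 6(Δ_1 - Δ_0) = 45
  2·m_1 + 6·m_2 + 1·m_3 = 6(Δ_2 - Δ_1) = -27
Natural end conditions: m_0 = m_3 = 0.
Forward elimination and back-substitution give m_0 = 0, m_1 = 81/8, m_2 = -63/8, m_3 = 0.
On [-1, 0], S(x) = 6 - 139/16·(x + 1) + 0·(x + 1)² + 27/16·(x + 1)³.
With (x + 1) = 1/4: S(-3/4) = 3947/1024.

3.8545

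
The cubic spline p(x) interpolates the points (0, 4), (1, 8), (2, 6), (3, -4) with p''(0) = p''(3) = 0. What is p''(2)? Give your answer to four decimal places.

Put M_i = p'' at the i-th knot. Here h = (1, 1, 1) and Δ = (4, -2, -10), so the interior equations h_(i-1)·M_(i-1) + 2(h_(i-1)+h_i)·M_i + h_i·M_(i+1) = 6(Δ_i − Δ_(i-1)) read
  1·M_0 + 4·M_1 + 1·M_2 = 6(Δ_1 - Δ_0) = -36
  1·M_1 + 4·M_2 + 1·M_3 = 6(Δ_2 - Δ_1) = -48
Natural end conditions: M_0 = M_3 = 0.
Forward elimination and back-substitution give M_0 = 0, M_1 = -32/5, M_2 = -52/5, M_3 = 0.

-10.4000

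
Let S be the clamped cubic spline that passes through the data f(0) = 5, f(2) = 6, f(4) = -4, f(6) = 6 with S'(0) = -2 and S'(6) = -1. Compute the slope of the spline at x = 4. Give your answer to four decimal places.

1.0333

Let m_i = S''(x_i). Step sizes h_i = 2, 2, 2; slopes of the chords Δ_i = (y_(i+1) - y_i)/h_i = 1/2, -5, 5.
  2·m_0 + 8·m_1 + 2·m_2 = 6(Δ_1 - Δ_0) = -33
  2·m_1 + 8·m_2 + 2·m_3 = 6(Δ_2 - Δ_1) = 60
Clamped end conditions give two more equations: 2h_0·m_0 + h_0·m_1 = 6(Δ_0 - S'(0)) = 15 and h_2·m_2 + 2h_2·m_3 = 6(S'(6) - Δ_2) = -36.
Forward elimination and back-substitution give m_0 = 259/30, m_1 = -293/30, m_2 = 209/15, m_3 = -479/30.
On [4, 6], S'(x) = b_2 + 2c_2·(x - 4) + 3d_2·(x - 4)² with b_2 = Δ_2 - h_2(2m_2 + m_3)/6 = 31/30, c_2 = m_2/2 = 209/30, d_2 = (m_3 - m_2)/(6h_2) = -299/120. So S'(4) = 31/30.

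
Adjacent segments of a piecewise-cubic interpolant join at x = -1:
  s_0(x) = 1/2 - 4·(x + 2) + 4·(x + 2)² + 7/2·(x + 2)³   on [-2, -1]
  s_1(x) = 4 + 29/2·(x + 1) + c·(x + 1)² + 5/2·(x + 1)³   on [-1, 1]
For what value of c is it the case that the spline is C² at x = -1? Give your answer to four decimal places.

s_0''(x) = 8 + 21·(x + 2), so s_0''(-1) = 29. On the right, s_1''(-1) = 2c, so c = 29/2.

14.5000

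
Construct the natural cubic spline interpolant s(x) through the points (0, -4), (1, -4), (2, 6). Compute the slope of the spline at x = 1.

Put M_i = s'' at the i-th knot. Here h = (1, 1) and Δ = (0, 10), so the interior equations h_(i-1)·M_(i-1) + 2(h_(i-1)+h_i)·M_i + h_i·M_(i+1) = 6(Δ_i − Δ_(i-1)) read
  1·M_0 + 4·M_1 + 1·M_2 = 6(Δ_1 - Δ_0) = 60
Natural end conditions: M_0 = M_2 = 0.
Hence M_0 = 0, M_1 = 15, M_2 = 0.
On [1, 2], s'(x) = b_1 + 2c_1·(x - 1) + 3d_1·(x - 1)² with b_1 = Δ_1 - h_1(2M_1 + M_2)/6 = 5, c_1 = M_1/2 = 15/2, d_1 = (M_2 - M_1)/(6h_1) = -5/2. So s'(1) = 5.

5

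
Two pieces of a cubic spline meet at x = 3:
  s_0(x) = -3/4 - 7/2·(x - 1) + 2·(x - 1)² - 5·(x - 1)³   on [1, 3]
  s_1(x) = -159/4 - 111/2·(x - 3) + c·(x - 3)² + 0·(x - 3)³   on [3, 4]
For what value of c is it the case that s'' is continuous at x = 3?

s_0''(x) = 4 - 30·(x - 1), so s_0''(3) = -56. On the right, s_1''(3) = 2c, so c = -28.

-28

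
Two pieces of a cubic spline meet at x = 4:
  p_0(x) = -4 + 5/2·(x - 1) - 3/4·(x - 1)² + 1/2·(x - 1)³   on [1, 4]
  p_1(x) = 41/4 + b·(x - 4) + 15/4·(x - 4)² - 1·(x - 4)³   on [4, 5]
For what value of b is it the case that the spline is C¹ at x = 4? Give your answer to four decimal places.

p_0'(x) = 5/2 - 3/2·(x - 1) + 3/2·(x - 1)², so p_0'(4) = 23/2. On the right, p_1'(4) = b, so b = 23/2.

11.5000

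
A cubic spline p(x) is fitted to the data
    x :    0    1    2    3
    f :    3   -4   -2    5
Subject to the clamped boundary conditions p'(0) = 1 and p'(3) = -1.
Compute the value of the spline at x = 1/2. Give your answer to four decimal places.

With m_i denoting the second derivative at x_i, h_i = 1, 1, 1, and Δ_i = (y_(i+1) − y_i)/h_i = -7, 2, 7:
  1·m_0 + 4·m_1 + 1·m_2 = 6(Δ_1 - Δ_0) = 54
  1·m_1 + 4·m_2 + 1·m_3 = 6(Δ_2 - Δ_1) = 30
Clamped end conditions give two more equations: 2h_0·m_0 + h_0·m_1 = 6(Δ_0 - p'(0)) = -48 and h_2·m_2 + 2h_2·m_3 = 6(p'(3) - Δ_2) = -48.
Solving the tridiagonal system: m_0 = -506/15, m_1 = 292/15, m_2 = 148/15, m_3 = -434/15.
On [0, 1], p(x) = 3 + 1·x - 253/15·x² + 133/15·x³.
With x = 1/2: p(1/2) = 47/120.

0.3917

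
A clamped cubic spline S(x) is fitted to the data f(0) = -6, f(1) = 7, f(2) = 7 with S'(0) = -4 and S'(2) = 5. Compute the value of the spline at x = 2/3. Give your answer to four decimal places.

Let M_i = S''(x_i). Step sizes h_i = 1, 1; slopes of the chords Δ_i = (y_(i+1) - y_i)/h_i = 13, 0.
  1·M_0 + 4·M_1 + 1·M_2 = 6(Δ_1 - Δ_0) = -78
Clamped end conditions give two more equations: 2h_0·M_0 + h_0·M_1 = 6(Δ_0 - S'(0)) = 102 and h_1·M_1 + 2h_1·M_2 = 6(S'(2) - Δ_1) = 30.
Solving: M_0 = 75, M_1 = -48, M_2 = 39.
On [0, 1], S(x) = -6 - 4·x + 75/2·x² - 41/2·x³.
With x = 2/3: S(2/3) = 52/27.

1.9259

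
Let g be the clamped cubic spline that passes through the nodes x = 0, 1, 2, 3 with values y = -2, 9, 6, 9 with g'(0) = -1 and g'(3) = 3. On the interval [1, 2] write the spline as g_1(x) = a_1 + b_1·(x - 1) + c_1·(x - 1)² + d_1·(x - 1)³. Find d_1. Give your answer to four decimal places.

Put M_i = g'' at the i-th knot. Here h = (1, 1, 1) and Δ = (11, -3, 3), so the interior equations h_(i-1)·M_(i-1) + 2(h_(i-1)+h_i)·M_i + h_i·M_(i+1) = 6(Δ_i − Δ_(i-1)) read
  1·M_0 + 4·M_1 + 1·M_2 = 6(Δ_1 - Δ_0) = -84
  1·M_1 + 4·M_2 + 1·M_3 = 6(Δ_2 - Δ_1) = 36
Clamped end conditions give two more equations: 2h_0·M_0 + h_0·M_1 = 6(Δ_0 - g'(0)) = 72 and h_2·M_2 + 2h_2·M_3 = 6(g'(3) - Δ_2) = 0.
Hence M_0 = 844/15, M_1 = -608/15, M_2 = 328/15, M_3 = -164/15.
On [1, 2], with g_1(x) = a_1 + b_1·(x - 1) + c_1·(x - 1)² + d_1·(x - 1)³: c_1 = M_1/2 = -304/15, d_1 = (M_2 - M_1)/(6h_1) = 52/5, b_1 = Δ_1 - h_1(2M_1 + M_2)/6 = 103/15.

10.4000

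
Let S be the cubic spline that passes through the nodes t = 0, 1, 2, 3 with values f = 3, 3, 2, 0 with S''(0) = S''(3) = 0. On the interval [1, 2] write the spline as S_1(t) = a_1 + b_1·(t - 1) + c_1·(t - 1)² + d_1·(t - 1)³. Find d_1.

0

Put M_i = S'' at the i-th knot. Here h = (1, 1, 1) and Δ = (0, -1, -2), so the interior equations h_(i-1)·M_(i-1) + 2(h_(i-1)+h_i)·M_i + h_i·M_(i+1) = 6(Δ_i − Δ_(i-1)) read
  1·M_0 + 4·M_1 + 1·M_2 = 6(Δ_1 - Δ_0) = -6
  1·M_1 + 4·M_2 + 1·M_3 = 6(Δ_2 - Δ_1) = -6
Natural end conditions: M_0 = M_3 = 0.
Hence M_0 = 0, M_1 = -6/5, M_2 = -6/5, M_3 = 0.
On [1, 2], with S_1(t) = a_1 + b_1·(t - 1) + c_1·(t - 1)² + d_1·(t - 1)³: c_1 = M_1/2 = -3/5, d_1 = (M_2 - M_1)/(6h_1) = 0, b_1 = Δ_1 - h_1(2M_1 + M_2)/6 = -2/5.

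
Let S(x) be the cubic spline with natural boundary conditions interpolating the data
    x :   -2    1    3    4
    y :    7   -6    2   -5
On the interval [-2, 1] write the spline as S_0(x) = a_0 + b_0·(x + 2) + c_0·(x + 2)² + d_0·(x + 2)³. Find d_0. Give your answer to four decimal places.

0.4286

Let m_i = S''(x_i). Step sizes h_i = 3, 2, 1; slopes of the chords Δ_i = (y_(i+1) - y_i)/h_i = -13/3, 4, -7.
  3·m_0 + 10·m_1 + 2·m_2 = 6(Δ_1 - Δ_0) = 50
  2·m_1 + 6·m_2 + 1·m_3 = 6(Δ_2 - Δ_1) = -66
Natural end conditions: m_0 = m_3 = 0.
Solving the tridiagonal system: m_0 = 0, m_1 = 54/7, m_2 = -95/7, m_3 = 0.
On [-2, 1], with S_0(x) = a_0 + b_0·(x + 2) + c_0·(x + 2)² + d_0·(x + 2)³: c_0 = m_0/2 = 0, d_0 = (m_1 - m_0)/(6h_0) = 3/7, b_0 = Δ_0 - h_0(2m_0 + m_1)/6 = -172/21.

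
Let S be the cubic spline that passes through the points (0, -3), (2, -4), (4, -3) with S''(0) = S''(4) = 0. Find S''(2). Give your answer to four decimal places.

Let M_i = S''(x_i). Step sizes h_i = 2, 2; slopes of the chords Δ_i = (y_(i+1) - y_i)/h_i = -1/2, 1/2.
  2·M_0 + 8·M_1 + 2·M_2 = 6(Δ_1 - Δ_0) = 6
Natural end conditions: M_0 = M_2 = 0.
Solving: M_0 = 0, M_1 = 3/4, M_2 = 0.

0.7500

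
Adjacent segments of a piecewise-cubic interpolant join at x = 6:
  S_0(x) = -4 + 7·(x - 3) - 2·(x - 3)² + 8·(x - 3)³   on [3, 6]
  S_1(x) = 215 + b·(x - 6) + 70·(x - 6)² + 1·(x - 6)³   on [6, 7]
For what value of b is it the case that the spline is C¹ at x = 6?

211

S_0'(x) = 7 - 4·(x - 3) + 24·(x - 3)², so S_0'(6) = 211. On the right, S_1'(6) = b, so b = 211.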